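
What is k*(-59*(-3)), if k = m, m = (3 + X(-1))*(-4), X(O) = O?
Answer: -1416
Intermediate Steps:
m = -8 (m = (3 - 1)*(-4) = 2*(-4) = -8)
k = -8
k*(-59*(-3)) = -(-472)*(-3) = -8*177 = -1416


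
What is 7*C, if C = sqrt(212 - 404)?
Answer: 56*I*sqrt(3) ≈ 96.995*I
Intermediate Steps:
C = 8*I*sqrt(3) (C = sqrt(-192) = 8*I*sqrt(3) ≈ 13.856*I)
7*C = 7*(8*I*sqrt(3)) = 56*I*sqrt(3)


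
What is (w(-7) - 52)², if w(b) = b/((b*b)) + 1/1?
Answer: 128164/49 ≈ 2615.6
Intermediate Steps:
w(b) = 1 + 1/b (w(b) = b/(b²) + 1*1 = b/b² + 1 = 1/b + 1 = 1 + 1/b)
(w(-7) - 52)² = ((1 - 7)/(-7) - 52)² = (-⅐*(-6) - 52)² = (6/7 - 52)² = (-358/7)² = 128164/49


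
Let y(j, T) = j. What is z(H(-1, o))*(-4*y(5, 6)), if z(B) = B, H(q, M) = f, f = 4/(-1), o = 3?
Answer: 80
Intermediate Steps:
f = -4 (f = 4*(-1) = -4)
H(q, M) = -4
z(H(-1, o))*(-4*y(5, 6)) = -(-16)*5 = -4*(-20) = 80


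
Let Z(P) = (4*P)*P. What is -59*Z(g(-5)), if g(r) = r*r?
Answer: -147500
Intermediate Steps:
g(r) = r**2
Z(P) = 4*P**2
-59*Z(g(-5)) = -236*((-5)**2)**2 = -236*25**2 = -236*625 = -59*2500 = -147500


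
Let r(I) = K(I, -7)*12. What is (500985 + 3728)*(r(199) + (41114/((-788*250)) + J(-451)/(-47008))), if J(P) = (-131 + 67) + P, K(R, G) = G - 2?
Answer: -63213627597288157/1157572000 ≈ -5.4609e+7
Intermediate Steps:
K(R, G) = -2 + G
J(P) = -64 + P
r(I) = -108 (r(I) = (-2 - 7)*12 = -9*12 = -108)
(500985 + 3728)*(r(199) + (41114/((-788*250)) + J(-451)/(-47008))) = (500985 + 3728)*(-108 + (41114/((-788*250)) + (-64 - 451)/(-47008))) = 504713*(-108 + (41114/(-197000) - 515*(-1/47008))) = 504713*(-108 + (41114*(-1/197000) + 515/47008)) = 504713*(-108 + (-20557/98500 + 515/47008)) = 504713*(-108 - 228903989/1157572000) = 504713*(-125246679989/1157572000) = -63213627597288157/1157572000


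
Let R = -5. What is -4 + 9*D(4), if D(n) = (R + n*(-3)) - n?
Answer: -193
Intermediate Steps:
D(n) = -5 - 4*n (D(n) = (-5 + n*(-3)) - n = (-5 - 3*n) - n = -5 - 4*n)
-4 + 9*D(4) = -4 + 9*(-5 - 4*4) = -4 + 9*(-5 - 16) = -4 + 9*(-21) = -4 - 189 = -193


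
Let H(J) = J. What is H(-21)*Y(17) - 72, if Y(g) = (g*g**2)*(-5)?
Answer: 515793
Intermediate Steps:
Y(g) = -5*g**3 (Y(g) = g**3*(-5) = -5*g**3)
H(-21)*Y(17) - 72 = -(-105)*17**3 - 72 = -(-105)*4913 - 72 = -21*(-24565) - 72 = 515865 - 72 = 515793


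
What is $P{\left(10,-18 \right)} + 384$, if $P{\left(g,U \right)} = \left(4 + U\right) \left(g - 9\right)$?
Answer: $370$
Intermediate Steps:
$P{\left(g,U \right)} = \left(-9 + g\right) \left(4 + U\right)$ ($P{\left(g,U \right)} = \left(4 + U\right) \left(-9 + g\right) = \left(-9 + g\right) \left(4 + U\right)$)
$P{\left(10,-18 \right)} + 384 = \left(-36 - -162 + 4 \cdot 10 - 180\right) + 384 = \left(-36 + 162 + 40 - 180\right) + 384 = -14 + 384 = 370$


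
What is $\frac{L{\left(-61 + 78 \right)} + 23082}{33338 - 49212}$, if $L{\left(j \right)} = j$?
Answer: $- \frac{23099}{15874} \approx -1.4551$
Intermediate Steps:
$\frac{L{\left(-61 + 78 \right)} + 23082}{33338 - 49212} = \frac{\left(-61 + 78\right) + 23082}{33338 - 49212} = \frac{17 + 23082}{-15874} = 23099 \left(- \frac{1}{15874}\right) = - \frac{23099}{15874}$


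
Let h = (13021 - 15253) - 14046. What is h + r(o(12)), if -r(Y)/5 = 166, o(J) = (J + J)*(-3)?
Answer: -17108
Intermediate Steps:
o(J) = -6*J (o(J) = (2*J)*(-3) = -6*J)
r(Y) = -830 (r(Y) = -5*166 = -830)
h = -16278 (h = -2232 - 14046 = -16278)
h + r(o(12)) = -16278 - 830 = -17108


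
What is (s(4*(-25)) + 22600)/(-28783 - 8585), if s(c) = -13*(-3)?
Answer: -22639/37368 ≈ -0.60584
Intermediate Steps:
s(c) = 39
(s(4*(-25)) + 22600)/(-28783 - 8585) = (39 + 22600)/(-28783 - 8585) = 22639/(-37368) = 22639*(-1/37368) = -22639/37368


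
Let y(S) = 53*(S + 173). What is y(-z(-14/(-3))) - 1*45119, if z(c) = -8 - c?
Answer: -105836/3 ≈ -35279.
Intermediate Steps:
y(S) = 9169 + 53*S (y(S) = 53*(173 + S) = 9169 + 53*S)
y(-z(-14/(-3))) - 1*45119 = (9169 + 53*(-(-8 - (-14)/(-3)))) - 1*45119 = (9169 + 53*(-(-8 - (-14)*(-1)/3))) - 45119 = (9169 + 53*(-(-8 - 1*14/3))) - 45119 = (9169 + 53*(-(-8 - 14/3))) - 45119 = (9169 + 53*(-1*(-38/3))) - 45119 = (9169 + 53*(38/3)) - 45119 = (9169 + 2014/3) - 45119 = 29521/3 - 45119 = -105836/3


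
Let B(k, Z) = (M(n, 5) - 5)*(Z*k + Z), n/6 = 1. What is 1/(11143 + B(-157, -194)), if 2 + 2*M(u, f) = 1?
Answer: -1/155309 ≈ -6.4388e-6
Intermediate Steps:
n = 6 (n = 6*1 = 6)
M(u, f) = -½ (M(u, f) = -1 + (½)*1 = -1 + ½ = -½)
B(k, Z) = -11*Z/2 - 11*Z*k/2 (B(k, Z) = (-½ - 5)*(Z*k + Z) = -11*(Z + Z*k)/2 = -11*Z/2 - 11*Z*k/2)
1/(11143 + B(-157, -194)) = 1/(11143 - 11/2*(-194)*(1 - 157)) = 1/(11143 - 11/2*(-194)*(-156)) = 1/(11143 - 166452) = 1/(-155309) = -1/155309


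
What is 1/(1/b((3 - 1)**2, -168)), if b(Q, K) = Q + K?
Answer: -164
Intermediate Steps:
b(Q, K) = K + Q
1/(1/b((3 - 1)**2, -168)) = 1/(1/(-168 + (3 - 1)**2)) = 1/(1/(-168 + 2**2)) = 1/(1/(-168 + 4)) = 1/(1/(-164)) = 1/(-1/164) = -164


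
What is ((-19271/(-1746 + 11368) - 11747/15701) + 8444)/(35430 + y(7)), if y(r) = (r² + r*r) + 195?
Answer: 1275261882163/5396853010906 ≈ 0.23630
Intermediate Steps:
y(r) = 195 + 2*r² (y(r) = (r² + r²) + 195 = 2*r² + 195 = 195 + 2*r²)
((-19271/(-1746 + 11368) - 11747/15701) + 8444)/(35430 + y(7)) = ((-19271/(-1746 + 11368) - 11747/15701) + 8444)/(35430 + (195 + 2*7²)) = ((-19271/9622 - 11747*1/15701) + 8444)/(35430 + (195 + 2*49)) = ((-19271*1/9622 - 11747/15701) + 8444)/(35430 + (195 + 98)) = ((-19271/9622 - 11747/15701) + 8444)/(35430 + 293) = (-415603605/151075022 + 8444)/35723 = (1275261882163/151075022)*(1/35723) = 1275261882163/5396853010906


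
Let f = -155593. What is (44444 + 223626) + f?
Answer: 112477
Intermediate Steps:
(44444 + 223626) + f = (44444 + 223626) - 155593 = 268070 - 155593 = 112477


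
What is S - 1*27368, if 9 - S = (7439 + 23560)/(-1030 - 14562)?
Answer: -426550529/15592 ≈ -27357.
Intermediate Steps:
S = 171327/15592 (S = 9 - (7439 + 23560)/(-1030 - 14562) = 9 - 30999/(-15592) = 9 - 30999*(-1)/15592 = 9 - 1*(-30999/15592) = 9 + 30999/15592 = 171327/15592 ≈ 10.988)
S - 1*27368 = 171327/15592 - 1*27368 = 171327/15592 - 27368 = -426550529/15592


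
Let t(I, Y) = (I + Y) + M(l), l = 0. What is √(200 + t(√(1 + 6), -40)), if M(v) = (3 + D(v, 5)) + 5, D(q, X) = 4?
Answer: √(172 + √7) ≈ 13.215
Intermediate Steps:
M(v) = 12 (M(v) = (3 + 4) + 5 = 7 + 5 = 12)
t(I, Y) = 12 + I + Y (t(I, Y) = (I + Y) + 12 = 12 + I + Y)
√(200 + t(√(1 + 6), -40)) = √(200 + (12 + √(1 + 6) - 40)) = √(200 + (12 + √7 - 40)) = √(200 + (-28 + √7)) = √(172 + √7)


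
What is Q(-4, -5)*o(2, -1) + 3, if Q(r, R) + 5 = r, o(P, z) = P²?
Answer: -33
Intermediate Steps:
Q(r, R) = -5 + r
Q(-4, -5)*o(2, -1) + 3 = (-5 - 4)*2² + 3 = -9*4 + 3 = -36 + 3 = -33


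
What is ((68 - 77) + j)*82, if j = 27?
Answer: 1476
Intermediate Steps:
((68 - 77) + j)*82 = ((68 - 77) + 27)*82 = (-9 + 27)*82 = 18*82 = 1476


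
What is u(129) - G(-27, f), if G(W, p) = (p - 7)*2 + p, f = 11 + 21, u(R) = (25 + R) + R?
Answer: 201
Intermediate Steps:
u(R) = 25 + 2*R
f = 32
G(W, p) = -14 + 3*p (G(W, p) = (-7 + p)*2 + p = (-14 + 2*p) + p = -14 + 3*p)
u(129) - G(-27, f) = (25 + 2*129) - (-14 + 3*32) = (25 + 258) - (-14 + 96) = 283 - 1*82 = 283 - 82 = 201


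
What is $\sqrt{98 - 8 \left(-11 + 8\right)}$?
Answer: $\sqrt{122} \approx 11.045$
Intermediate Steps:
$\sqrt{98 - 8 \left(-11 + 8\right)} = \sqrt{98 - -24} = \sqrt{98 + 24} = \sqrt{122}$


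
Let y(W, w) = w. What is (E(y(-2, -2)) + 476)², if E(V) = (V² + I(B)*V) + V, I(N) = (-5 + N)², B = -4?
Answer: 99856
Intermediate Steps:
E(V) = V² + 82*V (E(V) = (V² + (-5 - 4)²*V) + V = (V² + (-9)²*V) + V = (V² + 81*V) + V = V² + 82*V)
(E(y(-2, -2)) + 476)² = (-2*(82 - 2) + 476)² = (-2*80 + 476)² = (-160 + 476)² = 316² = 99856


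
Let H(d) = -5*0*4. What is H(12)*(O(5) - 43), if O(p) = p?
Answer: 0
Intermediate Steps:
H(d) = 0 (H(d) = 0*4 = 0)
H(12)*(O(5) - 43) = 0*(5 - 43) = 0*(-38) = 0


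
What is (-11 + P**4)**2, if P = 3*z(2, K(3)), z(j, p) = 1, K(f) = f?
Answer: 4900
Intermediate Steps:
P = 3 (P = 3*1 = 3)
(-11 + P**4)**2 = (-11 + 3**4)**2 = (-11 + 81)**2 = 70**2 = 4900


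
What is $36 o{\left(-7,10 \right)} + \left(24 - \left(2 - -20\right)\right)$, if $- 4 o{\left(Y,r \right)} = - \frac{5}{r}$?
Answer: $\frac{13}{2} \approx 6.5$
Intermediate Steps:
$o{\left(Y,r \right)} = \frac{5}{4 r}$ ($o{\left(Y,r \right)} = - \frac{\left(-5\right) \frac{1}{r}}{4} = \frac{5}{4 r}$)
$36 o{\left(-7,10 \right)} + \left(24 - \left(2 - -20\right)\right) = 36 \frac{5}{4 \cdot 10} + \left(24 - \left(2 - -20\right)\right) = 36 \cdot \frac{5}{4} \cdot \frac{1}{10} + \left(24 - \left(2 + 20\right)\right) = 36 \cdot \frac{1}{8} + \left(24 - 22\right) = \frac{9}{2} + \left(24 - 22\right) = \frac{9}{2} + 2 = \frac{13}{2}$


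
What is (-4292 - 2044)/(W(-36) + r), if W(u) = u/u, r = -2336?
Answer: 6336/2335 ≈ 2.7135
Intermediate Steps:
W(u) = 1
(-4292 - 2044)/(W(-36) + r) = (-4292 - 2044)/(1 - 2336) = -6336/(-2335) = -6336*(-1/2335) = 6336/2335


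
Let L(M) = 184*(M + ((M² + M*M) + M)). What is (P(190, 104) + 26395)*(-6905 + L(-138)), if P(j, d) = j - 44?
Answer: 184473300123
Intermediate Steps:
P(j, d) = -44 + j
L(M) = 368*M + 368*M² (L(M) = 184*(M + ((M² + M²) + M)) = 184*(M + (2*M² + M)) = 184*(M + (M + 2*M²)) = 184*(2*M + 2*M²) = 368*M + 368*M²)
(P(190, 104) + 26395)*(-6905 + L(-138)) = ((-44 + 190) + 26395)*(-6905 + 368*(-138)*(1 - 138)) = (146 + 26395)*(-6905 + 368*(-138)*(-137)) = 26541*(-6905 + 6957408) = 26541*6950503 = 184473300123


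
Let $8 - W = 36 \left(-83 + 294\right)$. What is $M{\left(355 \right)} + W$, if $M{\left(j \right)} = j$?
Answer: $-7233$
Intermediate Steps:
$W = -7588$ ($W = 8 - 36 \left(-83 + 294\right) = 8 - 36 \cdot 211 = 8 - 7596 = -7588$)
$M{\left(355 \right)} + W = 355 - 7588 = -7233$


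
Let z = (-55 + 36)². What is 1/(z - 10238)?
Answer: -1/9877 ≈ -0.00010125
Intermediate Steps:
z = 361 (z = (-19)² = 361)
1/(z - 10238) = 1/(361 - 10238) = 1/(-9877) = -1/9877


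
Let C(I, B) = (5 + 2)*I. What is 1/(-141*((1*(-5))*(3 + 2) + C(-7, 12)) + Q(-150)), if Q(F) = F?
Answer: 1/10284 ≈ 9.7238e-5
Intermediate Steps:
C(I, B) = 7*I
1/(-141*((1*(-5))*(3 + 2) + C(-7, 12)) + Q(-150)) = 1/(-141*((1*(-5))*(3 + 2) + 7*(-7)) - 150) = 1/(-141*(-5*5 - 49) - 150) = 1/(-141*(-25 - 49) - 150) = 1/(-141*(-74) - 150) = 1/(10434 - 150) = 1/10284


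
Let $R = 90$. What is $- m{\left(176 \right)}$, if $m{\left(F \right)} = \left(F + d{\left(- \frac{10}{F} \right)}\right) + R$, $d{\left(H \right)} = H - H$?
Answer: $-266$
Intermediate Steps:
$d{\left(H \right)} = 0$
$m{\left(F \right)} = 90 + F$ ($m{\left(F \right)} = \left(F + 0\right) + 90 = F + 90 = 90 + F$)
$- m{\left(176 \right)} = - (90 + 176) = \left(-1\right) 266 = -266$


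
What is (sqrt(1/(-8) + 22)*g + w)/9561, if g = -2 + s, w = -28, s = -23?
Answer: -28/9561 - 125*sqrt(14)/38244 ≈ -0.015158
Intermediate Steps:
g = -25 (g = -2 - 23 = -25)
(sqrt(1/(-8) + 22)*g + w)/9561 = (sqrt(1/(-8) + 22)*(-25) - 28)/9561 = (sqrt(-1/8 + 22)*(-25) - 28)*(1/9561) = (sqrt(175/8)*(-25) - 28)*(1/9561) = ((5*sqrt(14)/4)*(-25) - 28)*(1/9561) = (-125*sqrt(14)/4 - 28)*(1/9561) = (-28 - 125*sqrt(14)/4)*(1/9561) = -28/9561 - 125*sqrt(14)/38244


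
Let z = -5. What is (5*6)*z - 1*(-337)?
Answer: 187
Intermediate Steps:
(5*6)*z - 1*(-337) = (5*6)*(-5) - 1*(-337) = 30*(-5) + 337 = -150 + 337 = 187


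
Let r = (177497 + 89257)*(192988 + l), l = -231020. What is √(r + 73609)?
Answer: I*√10145114519 ≈ 1.0072e+5*I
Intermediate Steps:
r = -10145188128 (r = (177497 + 89257)*(192988 - 231020) = 266754*(-38032) = -10145188128)
√(r + 73609) = √(-10145188128 + 73609) = √(-10145114519) = I*√10145114519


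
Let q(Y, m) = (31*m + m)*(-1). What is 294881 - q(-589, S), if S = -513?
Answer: 278465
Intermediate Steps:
q(Y, m) = -32*m (q(Y, m) = (32*m)*(-1) = -32*m)
294881 - q(-589, S) = 294881 - (-32)*(-513) = 294881 - 1*16416 = 294881 - 16416 = 278465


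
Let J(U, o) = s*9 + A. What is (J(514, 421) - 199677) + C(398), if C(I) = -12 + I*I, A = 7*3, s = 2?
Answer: -41246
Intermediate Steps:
A = 21
J(U, o) = 39 (J(U, o) = 2*9 + 21 = 18 + 21 = 39)
C(I) = -12 + I**2
(J(514, 421) - 199677) + C(398) = (39 - 199677) + (-12 + 398**2) = -199638 + (-12 + 158404) = -199638 + 158392 = -41246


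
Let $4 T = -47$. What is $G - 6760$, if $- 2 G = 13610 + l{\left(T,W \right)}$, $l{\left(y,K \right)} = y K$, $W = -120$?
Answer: $-14270$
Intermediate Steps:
$T = - \frac{47}{4}$ ($T = \frac{1}{4} \left(-47\right) = - \frac{47}{4} \approx -11.75$)
$l{\left(y,K \right)} = K y$
$G = -7510$ ($G = - \frac{13610 - -1410}{2} = - \frac{13610 + 1410}{2} = \left(- \frac{1}{2}\right) 15020 = -7510$)
$G - 6760 = -7510 - 6760 = -14270$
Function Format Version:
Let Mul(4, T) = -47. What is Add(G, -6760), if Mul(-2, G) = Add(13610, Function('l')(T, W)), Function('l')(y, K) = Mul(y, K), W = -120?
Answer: -14270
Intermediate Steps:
T = Rational(-47, 4) (T = Mul(Rational(1, 4), -47) = Rational(-47, 4) ≈ -11.750)
Function('l')(y, K) = Mul(K, y)
G = -7510 (G = Mul(Rational(-1, 2), Add(13610, Mul(-120, Rational(-47, 4)))) = Mul(Rational(-1, 2), Add(13610, 1410)) = Mul(Rational(-1, 2), 15020) = -7510)
Add(G, -6760) = Add(-7510, -6760) = -14270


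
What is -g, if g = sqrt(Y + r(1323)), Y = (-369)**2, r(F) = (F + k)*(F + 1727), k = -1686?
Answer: -I*sqrt(970989) ≈ -985.39*I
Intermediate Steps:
r(F) = (-1686 + F)*(1727 + F) (r(F) = (F - 1686)*(F + 1727) = (-1686 + F)*(1727 + F))
Y = 136161
g = I*sqrt(970989) (g = sqrt(136161 + (-2911722 + 1323**2 + 41*1323)) = sqrt(136161 + (-2911722 + 1750329 + 54243)) = sqrt(136161 - 1107150) = sqrt(-970989) = I*sqrt(970989) ≈ 985.39*I)
-g = -I*sqrt(970989)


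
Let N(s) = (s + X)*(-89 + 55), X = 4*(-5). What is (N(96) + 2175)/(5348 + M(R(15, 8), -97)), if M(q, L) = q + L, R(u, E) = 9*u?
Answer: -409/5386 ≈ -0.075938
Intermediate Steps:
X = -20
N(s) = 680 - 34*s (N(s) = (s - 20)*(-89 + 55) = (-20 + s)*(-34) = 680 - 34*s)
M(q, L) = L + q
(N(96) + 2175)/(5348 + M(R(15, 8), -97)) = ((680 - 34*96) + 2175)/(5348 + (-97 + 9*15)) = ((680 - 3264) + 2175)/(5348 + (-97 + 135)) = (-2584 + 2175)/(5348 + 38) = -409/5386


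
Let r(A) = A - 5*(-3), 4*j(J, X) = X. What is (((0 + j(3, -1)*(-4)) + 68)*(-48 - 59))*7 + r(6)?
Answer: -51660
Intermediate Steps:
j(J, X) = X/4
r(A) = 15 + A (r(A) = A + 15 = 15 + A)
(((0 + j(3, -1)*(-4)) + 68)*(-48 - 59))*7 + r(6) = (((0 + ((¼)*(-1))*(-4)) + 68)*(-48 - 59))*7 + (15 + 6) = (((0 - ¼*(-4)) + 68)*(-107))*7 + 21 = (((0 + 1) + 68)*(-107))*7 + 21 = ((1 + 68)*(-107))*7 + 21 = (69*(-107))*7 + 21 = -7383*7 + 21 = -51681 + 21 = -51660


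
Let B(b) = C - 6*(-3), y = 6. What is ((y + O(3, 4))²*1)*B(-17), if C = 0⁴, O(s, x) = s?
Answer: 1458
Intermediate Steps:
C = 0
B(b) = 18 (B(b) = 0 - 6*(-3) = 0 + 18 = 18)
((y + O(3, 4))²*1)*B(-17) = ((6 + 3)²*1)*18 = (9²*1)*18 = (81*1)*18 = 81*18 = 1458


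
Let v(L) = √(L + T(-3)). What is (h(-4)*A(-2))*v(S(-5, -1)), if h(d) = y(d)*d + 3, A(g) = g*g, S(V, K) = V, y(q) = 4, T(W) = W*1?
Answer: -104*I*√2 ≈ -147.08*I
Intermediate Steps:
T(W) = W
A(g) = g²
h(d) = 3 + 4*d (h(d) = 4*d + 3 = 3 + 4*d)
v(L) = √(-3 + L) (v(L) = √(L - 3) = √(-3 + L))
(h(-4)*A(-2))*v(S(-5, -1)) = ((3 + 4*(-4))*(-2)²)*√(-3 - 5) = ((3 - 16)*4)*√(-8) = (-13*4)*(2*I*√2) = -104*I*√2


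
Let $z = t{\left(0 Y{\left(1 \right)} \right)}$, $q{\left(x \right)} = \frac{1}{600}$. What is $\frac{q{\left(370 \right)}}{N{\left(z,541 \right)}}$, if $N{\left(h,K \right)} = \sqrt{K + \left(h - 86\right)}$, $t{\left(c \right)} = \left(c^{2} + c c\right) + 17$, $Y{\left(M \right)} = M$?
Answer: $\frac{\sqrt{118}}{141600} \approx 7.6715 \cdot 10^{-5}$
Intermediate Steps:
$q{\left(x \right)} = \frac{1}{600}$
$t{\left(c \right)} = 17 + 2 c^{2}$ ($t{\left(c \right)} = \left(c^{2} + c^{2}\right) + 17 = 2 c^{2} + 17 = 17 + 2 c^{2}$)
$z = 17$ ($z = 17 + 2 \left(0 \cdot 1\right)^{2} = 17 + 2 \cdot 0^{2} = 17 + 2 \cdot 0 = 17 + 0 = 17$)
$N{\left(h,K \right)} = \sqrt{-86 + K + h}$ ($N{\left(h,K \right)} = \sqrt{K + \left(h - 86\right)} = \sqrt{K + \left(-86 + h\right)} = \sqrt{-86 + K + h}$)
$\frac{q{\left(370 \right)}}{N{\left(z,541 \right)}} = \frac{1}{600 \sqrt{-86 + 541 + 17}} = \frac{1}{600 \sqrt{472}} = \frac{1}{600 \cdot 2 \sqrt{118}} = \frac{\frac{1}{236} \sqrt{118}}{600} = \frac{\sqrt{118}}{141600}$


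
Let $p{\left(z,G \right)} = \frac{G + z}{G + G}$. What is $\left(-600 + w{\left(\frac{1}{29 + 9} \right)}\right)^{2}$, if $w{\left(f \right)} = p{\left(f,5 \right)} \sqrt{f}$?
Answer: $\frac{1975392036481}{5487200} - \frac{5730 \sqrt{38}}{361} \approx 3.599 \cdot 10^{5}$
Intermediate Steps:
$p{\left(z,G \right)} = \frac{G + z}{2 G}$
$w{\left(f \right)} = \sqrt{f} \left(\frac{1}{2} + \frac{f}{10}\right)$ ($w{\left(f \right)} = \frac{5 + f}{2 \cdot 5} \sqrt{f} = \frac{1}{2} \cdot \frac{1}{5} \left(5 + f\right) \sqrt{f} = \left(\frac{1}{2} + \frac{f}{10}\right) \sqrt{f} = \sqrt{f} \left(\frac{1}{2} + \frac{f}{10}\right)$)
$\left(-600 + w{\left(\frac{1}{29 + 9} \right)}\right)^{2} = \left(-600 + \frac{\sqrt{\frac{1}{29 + 9}} \left(5 + \frac{1}{29 + 9}\right)}{10}\right)^{2} = \left(-600 + \frac{\sqrt{\frac{1}{38}} \left(5 + \frac{1}{38}\right)}{10}\right)^{2} = \left(-600 + \frac{5 + \frac{1}{38}}{10 \sqrt{38}}\right)^{2} = \left(-600 + \frac{1}{10} \frac{\sqrt{38}}{38} \cdot \frac{191}{38}\right)^{2} = \left(-600 + \frac{191 \sqrt{38}}{14440}\right)^{2}$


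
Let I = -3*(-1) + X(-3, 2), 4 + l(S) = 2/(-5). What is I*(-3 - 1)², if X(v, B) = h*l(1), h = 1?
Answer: -112/5 ≈ -22.400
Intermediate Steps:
l(S) = -22/5 (l(S) = -4 + 2/(-5) = -4 + 2*(-⅕) = -4 - ⅖ = -22/5)
X(v, B) = -22/5 (X(v, B) = 1*(-22/5) = -22/5)
I = -7/5 (I = -3*(-1) - 22/5 = 3 - 22/5 = -7/5 ≈ -1.4000)
I*(-3 - 1)² = -7*(-3 - 1)²/5 = -7/5*(-4)² = -7/5*16 = -112/5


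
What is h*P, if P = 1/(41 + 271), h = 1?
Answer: 1/312 ≈ 0.0032051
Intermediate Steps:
P = 1/312 ≈ 0.0032051
h*P = 1*(1/312) = 1/312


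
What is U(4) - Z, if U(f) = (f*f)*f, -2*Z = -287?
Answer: -159/2 ≈ -79.500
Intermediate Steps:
Z = 287/2 (Z = -½*(-287) = 287/2 ≈ 143.50)
U(f) = f³ (U(f) = f²*f = f³)
U(4) - Z = 4³ - 1*287/2 = 64 - 287/2 = -159/2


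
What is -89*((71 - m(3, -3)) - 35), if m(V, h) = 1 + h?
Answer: -3382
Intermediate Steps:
-89*((71 - m(3, -3)) - 35) = -89*((71 - (1 - 3)) - 35) = -89*((71 - 1*(-2)) - 35) = -89*((71 + 2) - 35) = -89*(73 - 35) = -89*38 = -3382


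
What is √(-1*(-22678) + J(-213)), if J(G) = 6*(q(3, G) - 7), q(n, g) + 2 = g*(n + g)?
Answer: 2*√72751 ≈ 539.45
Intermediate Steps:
q(n, g) = -2 + g*(g + n) (q(n, g) = -2 + g*(n + g) = -2 + g*(g + n))
J(G) = -54 + 6*G² + 18*G (J(G) = 6*((-2 + G² + G*3) - 7) = 6*((-2 + G² + 3*G) - 7) = 6*(-9 + G² + 3*G) = -54 + 6*G² + 18*G)
√(-1*(-22678) + J(-213)) = √(-1*(-22678) + (-54 + 6*(-213)² + 18*(-213))) = √(22678 + (-54 + 6*45369 - 3834)) = √(22678 + (-54 + 272214 - 3834)) = √(22678 + 268326) = √291004 = 2*√72751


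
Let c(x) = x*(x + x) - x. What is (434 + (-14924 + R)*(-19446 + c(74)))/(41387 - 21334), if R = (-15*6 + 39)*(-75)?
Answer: 95096666/20053 ≈ 4742.3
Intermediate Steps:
c(x) = -x + 2*x² (c(x) = x*(2*x) - x = 2*x² - x = -x + 2*x²)
R = 3825 (R = (-90 + 39)*(-75) = -51*(-75) = 3825)
(434 + (-14924 + R)*(-19446 + c(74)))/(41387 - 21334) = (434 + (-14924 + 3825)*(-19446 + 74*(-1 + 2*74)))/(41387 - 21334) = (434 - 11099*(-19446 + 74*(-1 + 148)))/20053 = (434 - 11099*(-19446 + 74*147))*(1/20053) = (434 - 11099*(-19446 + 10878))*(1/20053) = (434 - 11099*(-8568))*(1/20053) = (434 + 95096232)*(1/20053) = 95096666*(1/20053) = 95096666/20053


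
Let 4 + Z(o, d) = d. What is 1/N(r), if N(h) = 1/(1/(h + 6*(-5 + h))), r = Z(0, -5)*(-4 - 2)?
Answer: 1/348 ≈ 0.0028736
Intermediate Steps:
Z(o, d) = -4 + d
r = 54 (r = (-4 - 5)*(-4 - 2) = -9*(-6) = 54)
N(h) = -30 + 7*h (N(h) = 1/(1/(h + (-30 + 6*h))) = 1/(1/(-30 + 7*h)) = -30 + 7*h)
1/N(r) = 1/(-30 + 7*54) = 1/(-30 + 378) = 1/348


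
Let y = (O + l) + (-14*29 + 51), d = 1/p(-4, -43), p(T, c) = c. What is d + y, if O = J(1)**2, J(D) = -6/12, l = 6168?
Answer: 999875/172 ≈ 5813.2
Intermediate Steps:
J(D) = -1/2 (J(D) = -6*1/12 = -1/2)
O = 1/4 (O = (-1/2)**2 = 1/4 ≈ 0.25000)
d = -1/43 (d = 1/(-43) = -1/43 ≈ -0.023256)
y = 23253/4 (y = (1/4 + 6168) + (-14*29 + 51) = 24673/4 + (-406 + 51) = 24673/4 - 355 = 23253/4 ≈ 5813.3)
d + y = -1/43 + 23253/4 = 999875/172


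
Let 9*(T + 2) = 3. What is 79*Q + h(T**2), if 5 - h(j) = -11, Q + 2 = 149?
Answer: 11629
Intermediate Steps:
T = -5/3 (T = -2 + (1/9)*3 = -2 + 1/3 = -5/3 ≈ -1.6667)
Q = 147 (Q = -2 + 149 = 147)
h(j) = 16 (h(j) = 5 - 1*(-11) = 5 + 11 = 16)
79*Q + h(T**2) = 79*147 + 16 = 11613 + 16 = 11629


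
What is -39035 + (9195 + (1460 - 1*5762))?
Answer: -34142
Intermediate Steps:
-39035 + (9195 + (1460 - 1*5762)) = -39035 + (9195 + (1460 - 5762)) = -39035 + (9195 - 4302) = -39035 + 4893 = -34142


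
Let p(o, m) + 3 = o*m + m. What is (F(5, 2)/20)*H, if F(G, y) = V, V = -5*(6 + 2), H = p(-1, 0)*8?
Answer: 48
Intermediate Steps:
p(o, m) = -3 + m + m*o (p(o, m) = -3 + (o*m + m) = -3 + (m*o + m) = -3 + (m + m*o) = -3 + m + m*o)
H = -24 (H = (-3 + 0 + 0*(-1))*8 = (-3 + 0 + 0)*8 = -3*8 = -24)
V = -40 (V = -5*8 = -40)
F(G, y) = -40
(F(5, 2)/20)*H = -40/20*(-24) = -40*1/20*(-24) = -2*(-24) = 48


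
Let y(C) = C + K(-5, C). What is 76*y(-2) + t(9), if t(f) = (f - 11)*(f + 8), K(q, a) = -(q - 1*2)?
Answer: 346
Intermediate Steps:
K(q, a) = 2 - q (K(q, a) = -(q - 2) = -(-2 + q) = 2 - q)
y(C) = 7 + C (y(C) = C + (2 - 1*(-5)) = C + (2 + 5) = C + 7 = 7 + C)
t(f) = (-11 + f)*(8 + f)
76*y(-2) + t(9) = 76*(7 - 2) + (-88 + 9**2 - 3*9) = 76*5 + (-88 + 81 - 27) = 380 - 34 = 346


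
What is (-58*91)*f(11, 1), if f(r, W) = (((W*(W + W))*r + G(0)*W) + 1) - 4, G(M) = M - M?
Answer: -100282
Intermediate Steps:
G(M) = 0
f(r, W) = -3 + 2*r*W² (f(r, W) = (((W*(W + W))*r + 0*W) + 1) - 4 = (((W*(2*W))*r + 0) + 1) - 4 = (((2*W²)*r + 0) + 1) - 4 = ((2*r*W² + 0) + 1) - 4 = (2*r*W² + 1) - 4 = (1 + 2*r*W²) - 4 = -3 + 2*r*W²)
(-58*91)*f(11, 1) = (-58*91)*(-3 + 2*11*1²) = -5278*(-3 + 2*11*1) = -5278*(-3 + 22) = -5278*19 = -100282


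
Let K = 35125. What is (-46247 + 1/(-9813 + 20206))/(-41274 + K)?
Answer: 480645070/63906557 ≈ 7.5211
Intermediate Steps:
(-46247 + 1/(-9813 + 20206))/(-41274 + K) = (-46247 + 1/(-9813 + 20206))/(-41274 + 35125) = (-46247 + 1/10393)/(-6149) = (-46247 + 1/10393)*(-1/6149) = -480645070/10393*(-1/6149) = 480645070/63906557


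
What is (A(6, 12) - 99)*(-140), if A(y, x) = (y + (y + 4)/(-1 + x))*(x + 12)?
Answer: -102900/11 ≈ -9354.5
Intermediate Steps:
A(y, x) = (12 + x)*(y + (4 + y)/(-1 + x)) (A(y, x) = (y + (4 + y)/(-1 + x))*(12 + x) = (12 + x)*(y + (4 + y)/(-1 + x)))
(A(6, 12) - 99)*(-140) = ((48 + 4*12 + 6*12² + 12*12*6)/(-1 + 12) - 99)*(-140) = ((48 + 48 + 6*144 + 864)/11 - 99)*(-140) = ((48 + 48 + 864 + 864)/11 - 99)*(-140) = ((1/11)*1824 - 99)*(-140) = (1824/11 - 99)*(-140) = (735/11)*(-140) = -102900/11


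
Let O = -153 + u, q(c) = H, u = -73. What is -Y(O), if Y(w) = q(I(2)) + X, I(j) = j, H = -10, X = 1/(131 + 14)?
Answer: 1449/145 ≈ 9.9931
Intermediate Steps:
X = 1/145 ≈ 0.0068966
q(c) = -10
O = -226 (O = -153 - 73 = -226)
Y(w) = -1449/145 (Y(w) = -10 + 1/145 = -1449/145)
-Y(O) = -1*(-1449/145) = 1449/145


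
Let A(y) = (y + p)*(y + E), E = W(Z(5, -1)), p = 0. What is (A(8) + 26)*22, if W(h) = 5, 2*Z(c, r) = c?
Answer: 2860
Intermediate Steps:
Z(c, r) = c/2
E = 5
A(y) = y*(5 + y) (A(y) = (y + 0)*(y + 5) = y*(5 + y))
(A(8) + 26)*22 = (8*(5 + 8) + 26)*22 = (8*13 + 26)*22 = (104 + 26)*22 = 130*22 = 2860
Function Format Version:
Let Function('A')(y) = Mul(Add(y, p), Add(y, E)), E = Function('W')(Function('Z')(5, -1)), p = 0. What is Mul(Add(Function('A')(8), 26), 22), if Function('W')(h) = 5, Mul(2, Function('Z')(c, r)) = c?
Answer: 2860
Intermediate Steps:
Function('Z')(c, r) = Mul(Rational(1, 2), c)
E = 5
Function('A')(y) = Mul(y, Add(5, y)) (Function('A')(y) = Mul(Add(y, 0), Add(y, 5)) = Mul(y, Add(5, y)))
Mul(Add(Function('A')(8), 26), 22) = Mul(Add(Mul(8, Add(5, 8)), 26), 22) = Mul(Add(Mul(8, 13), 26), 22) = Mul(Add(104, 26), 22) = Mul(130, 22) = 2860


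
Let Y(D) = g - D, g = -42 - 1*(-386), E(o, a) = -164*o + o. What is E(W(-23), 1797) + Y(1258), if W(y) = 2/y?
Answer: -20696/23 ≈ -899.83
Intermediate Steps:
E(o, a) = -163*o
g = 344 (g = -42 + 386 = 344)
Y(D) = 344 - D
E(W(-23), 1797) + Y(1258) = -326/(-23) + (344 - 1*1258) = -326*(-1)/23 + (344 - 1258) = -163*(-2/23) - 914 = 326/23 - 914 = -20696/23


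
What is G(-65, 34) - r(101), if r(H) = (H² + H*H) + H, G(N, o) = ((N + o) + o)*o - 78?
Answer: -20479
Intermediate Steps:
G(N, o) = -78 + o*(N + 2*o) (G(N, o) = (N + 2*o)*o - 78 = o*(N + 2*o) - 78 = -78 + o*(N + 2*o))
r(H) = H + 2*H² (r(H) = (H² + H²) + H = 2*H² + H = H + 2*H²)
G(-65, 34) - r(101) = (-78 + 2*34² - 65*34) - 101*(1 + 2*101) = (-78 + 2*1156 - 2210) - 101*(1 + 202) = (-78 + 2312 - 2210) - 101*203 = 24 - 1*20503 = 24 - 20503 = -20479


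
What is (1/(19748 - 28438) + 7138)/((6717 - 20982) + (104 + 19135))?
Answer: 62029219/43224060 ≈ 1.4351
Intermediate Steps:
(1/(19748 - 28438) + 7138)/((6717 - 20982) + (104 + 19135)) = (1/(-8690) + 7138)/(-14265 + 19239) = (-1/8690 + 7138)/4974 = (62029219/8690)*(1/4974) = 62029219/43224060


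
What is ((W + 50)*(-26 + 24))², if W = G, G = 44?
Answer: 35344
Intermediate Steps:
W = 44
((W + 50)*(-26 + 24))² = ((44 + 50)*(-26 + 24))² = (94*(-2))² = (-188)² = 35344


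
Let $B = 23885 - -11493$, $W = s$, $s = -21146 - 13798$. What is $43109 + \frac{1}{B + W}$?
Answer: $\frac{18709307}{434} \approx 43109.0$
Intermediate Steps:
$s = -34944$
$W = -34944$
$B = 35378$ ($B = 23885 + 11493 = 35378$)
$43109 + \frac{1}{B + W} = 43109 + \frac{1}{35378 - 34944} = 43109 + \frac{1}{434} = \frac{18709307}{434}$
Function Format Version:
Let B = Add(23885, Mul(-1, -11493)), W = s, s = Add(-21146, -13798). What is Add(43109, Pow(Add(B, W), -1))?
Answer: Rational(18709307, 434) ≈ 43109.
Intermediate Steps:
s = -34944
W = -34944
B = 35378 (B = Add(23885, 11493) = 35378)
Add(43109, Pow(Add(B, W), -1)) = Add(43109, Pow(Add(35378, -34944), -1)) = Add(43109, Pow(434, -1)) = Add(43109, Rational(1, 434)) = Rational(18709307, 434)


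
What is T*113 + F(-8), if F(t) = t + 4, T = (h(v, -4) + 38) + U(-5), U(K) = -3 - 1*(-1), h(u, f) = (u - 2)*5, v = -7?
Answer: -1021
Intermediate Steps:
h(u, f) = -10 + 5*u (h(u, f) = (-2 + u)*5 = -10 + 5*u)
U(K) = -2 (U(K) = -3 + 1 = -2)
T = -9 (T = ((-10 + 5*(-7)) + 38) - 2 = ((-10 - 35) + 38) - 2 = (-45 + 38) - 2 = -7 - 2 = -9)
F(t) = 4 + t
T*113 + F(-8) = -9*113 + (4 - 8) = -1017 - 4 = -1021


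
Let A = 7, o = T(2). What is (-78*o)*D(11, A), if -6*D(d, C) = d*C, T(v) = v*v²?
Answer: 8008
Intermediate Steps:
T(v) = v³
o = 8 (o = 2³ = 8)
D(d, C) = -C*d/6 (D(d, C) = -d*C/6 = -C*d/6)
(-78*o)*D(11, A) = (-78*8)*(-⅙*7*11) = -624*(-77/6) = 8008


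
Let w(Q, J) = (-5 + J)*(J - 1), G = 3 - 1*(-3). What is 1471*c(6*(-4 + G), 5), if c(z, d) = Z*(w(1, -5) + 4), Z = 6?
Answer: 564864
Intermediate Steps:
G = 6 (G = 3 + 3 = 6)
w(Q, J) = (-1 + J)*(-5 + J) (w(Q, J) = (-5 + J)*(-1 + J) = (-1 + J)*(-5 + J))
c(z, d) = 384 (c(z, d) = 6*((5 + (-5)**2 - 6*(-5)) + 4) = 6*((5 + 25 + 30) + 4) = 6*(60 + 4) = 6*64 = 384)
1471*c(6*(-4 + G), 5) = 1471*384 = 564864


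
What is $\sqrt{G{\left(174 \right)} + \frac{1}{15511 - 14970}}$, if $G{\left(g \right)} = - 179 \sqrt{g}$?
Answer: $\frac{\sqrt{541 - 52389899 \sqrt{174}}}{541} \approx 48.592 i$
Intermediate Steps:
$\sqrt{G{\left(174 \right)} + \frac{1}{15511 - 14970}} = \sqrt{- 179 \sqrt{174} + \frac{1}{15511 - 14970}} = \sqrt{- 179 \sqrt{174} + \frac{1}{541}} = \sqrt{\frac{1}{541} - 179 \sqrt{174}}$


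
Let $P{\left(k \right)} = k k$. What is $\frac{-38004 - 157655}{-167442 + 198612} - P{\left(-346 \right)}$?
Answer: $- \frac{3731743379}{31170} \approx -1.1972 \cdot 10^{5}$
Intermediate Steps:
$P{\left(k \right)} = k^{2}$
$\frac{-38004 - 157655}{-167442 + 198612} - P{\left(-346 \right)} = \frac{-38004 - 157655}{-167442 + 198612} - \left(-346\right)^{2} = - \frac{195659}{31170} - 119716 = - \frac{3731743379}{31170}$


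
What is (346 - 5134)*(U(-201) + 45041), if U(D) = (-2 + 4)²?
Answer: -215675460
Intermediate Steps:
U(D) = 4 (U(D) = 2² = 4)
(346 - 5134)*(U(-201) + 45041) = (346 - 5134)*(4 + 45041) = -4788*45045 = -215675460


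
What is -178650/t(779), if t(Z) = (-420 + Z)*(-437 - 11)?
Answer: 89325/80416 ≈ 1.1108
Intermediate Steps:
t(Z) = 188160 - 448*Z (t(Z) = (-420 + Z)*(-448) = 188160 - 448*Z)
-178650/t(779) = -178650/(188160 - 448*779) = -178650/(188160 - 348992) = -178650/(-160832) = -178650*(-1/160832) = 89325/80416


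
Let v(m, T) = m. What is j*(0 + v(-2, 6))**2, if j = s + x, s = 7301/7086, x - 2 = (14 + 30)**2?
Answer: 27479938/3543 ≈ 7756.1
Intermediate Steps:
x = 1938 (x = 2 + (14 + 30)**2 = 2 + 44**2 = 2 + 1936 = 1938)
s = 7301/7086 (s = 7301*(1/7086) = 7301/7086 ≈ 1.0303)
j = 13739969/7086 (j = 7301/7086 + 1938 = 13739969/7086 ≈ 1939.0)
j*(0 + v(-2, 6))**2 = 13739969*(0 - 2)**2/7086 = (13739969/7086)*(-2)**2 = (13739969/7086)*4 = 27479938/3543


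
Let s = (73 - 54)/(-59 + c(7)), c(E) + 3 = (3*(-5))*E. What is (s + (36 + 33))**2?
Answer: 132342016/27889 ≈ 4745.3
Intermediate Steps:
c(E) = -3 - 15*E (c(E) = -3 + (3*(-5))*E = -3 - 15*E)
s = -19/167 (s = (73 - 54)/(-59 + (-3 - 15*7)) = 19/(-59 + (-3 - 105)) = 19/(-59 - 108) = 19/(-167) = 19*(-1/167) = -19/167 ≈ -0.11377)
(s + (36 + 33))**2 = (-19/167 + (36 + 33))**2 = (-19/167 + 69)**2 = (11504/167)**2 = 132342016/27889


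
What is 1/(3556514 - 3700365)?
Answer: -1/143851 ≈ -6.9516e-6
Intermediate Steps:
1/(3556514 - 3700365) = 1/(-143851) = -1/143851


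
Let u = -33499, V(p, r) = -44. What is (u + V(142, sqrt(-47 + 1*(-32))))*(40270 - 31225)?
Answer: -303396435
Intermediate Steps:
(u + V(142, sqrt(-47 + 1*(-32))))*(40270 - 31225) = (-33499 - 44)*(40270 - 31225) = -33543*9045 = -303396435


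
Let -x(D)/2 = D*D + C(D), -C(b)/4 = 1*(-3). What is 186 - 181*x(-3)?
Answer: 7788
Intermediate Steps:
C(b) = 12 (C(b) = -4*(-3) = 12)
x(D) = -24 - 2*D² (x(D) = -2*(D*D + 12) = -2*(D² + 12) = -2*(12 + D²) = -24 - 2*D²)
186 - 181*x(-3) = 186 - 181*(-24 - 2*(-3)²) = 186 - 181*(-24 - 2*9) = 186 - 181*(-24 - 18) = 186 - 181*(-42) = 186 + 7602 = 7788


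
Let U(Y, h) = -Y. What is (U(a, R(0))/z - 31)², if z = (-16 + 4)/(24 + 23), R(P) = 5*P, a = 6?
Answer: 225/4 ≈ 56.250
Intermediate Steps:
z = -12/47 ≈ -0.25532
(U(a, R(0))/z - 31)² = ((-1*6)/(-12/47) - 31)² = (-6*(-47/12) - 31)² = (47/2 - 31)² = (-15/2)² = 225/4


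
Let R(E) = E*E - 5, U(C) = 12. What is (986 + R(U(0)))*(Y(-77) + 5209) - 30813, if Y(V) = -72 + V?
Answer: 5661687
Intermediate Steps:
R(E) = -5 + E**2 (R(E) = E**2 - 5 = -5 + E**2)
(986 + R(U(0)))*(Y(-77) + 5209) - 30813 = (986 + (-5 + 12**2))*((-72 - 77) + 5209) - 30813 = (986 + (-5 + 144))*(-149 + 5209) - 30813 = (986 + 139)*5060 - 30813 = 1125*5060 - 30813 = 5692500 - 30813 = 5661687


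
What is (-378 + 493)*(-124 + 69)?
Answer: -6325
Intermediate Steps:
(-378 + 493)*(-124 + 69) = 115*(-55) = -6325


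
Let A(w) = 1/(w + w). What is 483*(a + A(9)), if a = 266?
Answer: 771029/6 ≈ 1.2850e+5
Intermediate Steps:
A(w) = 1/(2*w)
483*(a + A(9)) = 483*(266 + (½)/9) = 483*(266 + (½)*(⅑)) = 483*(266 + 1/18) = 483*(4789/18) = 771029/6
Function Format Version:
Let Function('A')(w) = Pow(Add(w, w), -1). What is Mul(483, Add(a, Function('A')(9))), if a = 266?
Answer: Rational(771029, 6) ≈ 1.2850e+5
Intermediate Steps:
Function('A')(w) = Mul(Rational(1, 2), Pow(w, -1)) (Function('A')(w) = Pow(Mul(2, w), -1) = Mul(Rational(1, 2), Pow(w, -1)))
Mul(483, Add(a, Function('A')(9))) = Mul(483, Add(266, Mul(Rational(1, 2), Pow(9, -1)))) = Mul(483, Add(266, Mul(Rational(1, 2), Rational(1, 9)))) = Mul(483, Add(266, Rational(1, 18))) = Mul(483, Rational(4789, 18)) = Rational(771029, 6)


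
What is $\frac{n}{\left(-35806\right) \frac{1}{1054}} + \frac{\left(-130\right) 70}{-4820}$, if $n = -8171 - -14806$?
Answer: $- \frac{834545580}{4314623} \approx -193.42$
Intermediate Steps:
$n = 6635$ ($n = -8171 + 14806 = 6635$)
$\frac{n}{\left(-35806\right) \frac{1}{1054}} + \frac{\left(-130\right) 70}{-4820} = \frac{6635}{\left(-35806\right) \frac{1}{1054}} + \frac{\left(-130\right) 70}{-4820} = \frac{6635}{\left(-35806\right) \frac{1}{1054}} - - \frac{455}{241} = \frac{6635}{- \frac{17903}{527}} + \frac{455}{241} = 6635 \left(- \frac{527}{17903}\right) + \frac{455}{241} = - \frac{3496645}{17903} + \frac{455}{241} = - \frac{834545580}{4314623}$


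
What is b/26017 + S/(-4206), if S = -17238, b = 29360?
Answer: 95328201/18237917 ≈ 5.2269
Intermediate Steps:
b/26017 + S/(-4206) = 29360/26017 - 17238/(-4206) = 29360*(1/26017) - 17238*(-1/4206) = 29360/26017 + 2873/701 = 95328201/18237917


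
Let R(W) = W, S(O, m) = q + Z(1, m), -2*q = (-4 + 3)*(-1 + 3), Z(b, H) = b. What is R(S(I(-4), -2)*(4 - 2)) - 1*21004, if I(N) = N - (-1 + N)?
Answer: -21000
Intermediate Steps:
I(N) = 1 (I(N) = N + (1 - N) = 1)
q = 1 (q = -(-4 + 3)*(-1 + 3)/2 = -(-1)*2/2 = -½*(-2) = 1)
S(O, m) = 2 (S(O, m) = 1 + 1 = 2)
R(S(I(-4), -2)*(4 - 2)) - 1*21004 = 2*(4 - 2) - 1*21004 = 2*2 - 21004 = 4 - 21004 = -21000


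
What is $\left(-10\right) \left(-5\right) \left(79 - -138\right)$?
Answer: $10850$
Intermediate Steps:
$\left(-10\right) \left(-5\right) \left(79 - -138\right) = 50 \left(79 + 138\right) = 50 \cdot 217 = 10850$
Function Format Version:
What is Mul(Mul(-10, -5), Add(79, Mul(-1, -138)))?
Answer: 10850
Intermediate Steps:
Mul(Mul(-10, -5), Add(79, Mul(-1, -138))) = Mul(50, Add(79, 138)) = Mul(50, 217) = 10850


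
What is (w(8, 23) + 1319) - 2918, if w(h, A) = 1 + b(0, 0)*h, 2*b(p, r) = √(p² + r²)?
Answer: -1598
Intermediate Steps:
b(p, r) = √(p² + r²)/2
w(h, A) = 1 (w(h, A) = 1 + (√(0² + 0²)/2)*h = 1 + (√(0 + 0)/2)*h = 1 + (√0/2)*h = 1 + ((½)*0)*h = 1 + 0*h = 1 + 0 = 1)
(w(8, 23) + 1319) - 2918 = (1 + 1319) - 2918 = 1320 - 2918 = -1598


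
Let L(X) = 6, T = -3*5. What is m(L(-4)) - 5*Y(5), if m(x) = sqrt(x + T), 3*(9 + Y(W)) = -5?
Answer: 160/3 + 3*I ≈ 53.333 + 3.0*I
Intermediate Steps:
Y(W) = -32/3 (Y(W) = -9 + (1/3)*(-5) = -9 - 5/3 = -32/3)
T = -15
m(x) = sqrt(-15 + x) (m(x) = sqrt(x - 15) = sqrt(-15 + x))
m(L(-4)) - 5*Y(5) = sqrt(-15 + 6) - 5*(-32/3) = sqrt(-9) + 160/3 = 3*I + 160/3 = 160/3 + 3*I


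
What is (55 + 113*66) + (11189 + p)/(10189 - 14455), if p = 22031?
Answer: 16008619/2133 ≈ 7505.2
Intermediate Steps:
(55 + 113*66) + (11189 + p)/(10189 - 14455) = (55 + 113*66) + (11189 + 22031)/(10189 - 14455) = (55 + 7458) + 33220/(-4266) = 7513 + 33220*(-1/4266) = 7513 - 16610/2133 = 16008619/2133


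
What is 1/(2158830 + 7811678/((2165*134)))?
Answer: 145055/313152991489 ≈ 4.6321e-7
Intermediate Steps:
1/(2158830 + 7811678/((2165*134))) = 1/(2158830 + 7811678/290110) = 1/(2158830 + 7811678*(1/290110)) = 1/(2158830 + 3905839/145055) = 1/(313152991489/145055) = 145055/313152991489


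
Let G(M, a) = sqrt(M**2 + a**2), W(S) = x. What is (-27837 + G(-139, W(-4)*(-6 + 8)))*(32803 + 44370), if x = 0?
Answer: -2137537754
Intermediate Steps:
W(S) = 0
(-27837 + G(-139, W(-4)*(-6 + 8)))*(32803 + 44370) = (-27837 + sqrt((-139)**2 + (0*(-6 + 8))**2))*(32803 + 44370) = (-27837 + sqrt(19321 + (0*2)**2))*77173 = (-27837 + sqrt(19321 + 0**2))*77173 = (-27837 + sqrt(19321 + 0))*77173 = (-27837 + sqrt(19321))*77173 = (-27837 + 139)*77173 = -27698*77173 = -2137537754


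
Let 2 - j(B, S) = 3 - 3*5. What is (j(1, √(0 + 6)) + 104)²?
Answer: 13924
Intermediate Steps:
j(B, S) = 14 (j(B, S) = 2 - (3 - 3*5) = 2 - (3 - 15) = 2 - 1*(-12) = 2 + 12 = 14)
(j(1, √(0 + 6)) + 104)² = (14 + 104)² = 118² = 13924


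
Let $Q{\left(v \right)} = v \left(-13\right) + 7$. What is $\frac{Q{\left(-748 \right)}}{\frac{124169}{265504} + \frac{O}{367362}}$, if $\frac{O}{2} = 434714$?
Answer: $\frac{474561799419744}{138225791945} \approx 3433.2$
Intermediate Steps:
$Q{\left(v \right)} = 7 - 13 v$ ($Q{\left(v \right)} = - 13 v + 7 = 7 - 13 v$)
$O = 869428$ ($O = 2 \cdot 434714 = 869428$)
$\frac{Q{\left(-748 \right)}}{\frac{124169}{265504} + \frac{O}{367362}} = \frac{7 - -9724}{\frac{124169}{265504} + \frac{869428}{367362}} = \frac{7 + 9724}{124169 \cdot \frac{1}{265504} + 869428 \cdot \frac{1}{367362}} = \frac{9731}{\frac{124169}{265504} + \frac{434714}{183681}} = \frac{9731}{\frac{138225791945}{48768040224}} = 9731 \cdot \frac{48768040224}{138225791945} = \frac{474561799419744}{138225791945}$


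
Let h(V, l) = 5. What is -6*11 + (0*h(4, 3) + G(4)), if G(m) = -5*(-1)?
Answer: -61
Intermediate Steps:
G(m) = 5
-6*11 + (0*h(4, 3) + G(4)) = -6*11 + (0*5 + 5) = -66 + (0 + 5) = -66 + 5 = -61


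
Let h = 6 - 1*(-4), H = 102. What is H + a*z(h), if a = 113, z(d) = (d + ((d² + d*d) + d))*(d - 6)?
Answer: 99542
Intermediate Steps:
h = 10 (h = 6 + 4 = 10)
z(d) = (-6 + d)*(2*d + 2*d²) (z(d) = (d + ((d² + d²) + d))*(-6 + d) = (d + (2*d² + d))*(-6 + d) = (d + (d + 2*d²))*(-6 + d) = (2*d + 2*d²)*(-6 + d) = (-6 + d)*(2*d + 2*d²))
H + a*z(h) = 102 + 113*(2*10*(-6 + 10² - 5*10)) = 102 + 113*(2*10*(-6 + 100 - 50)) = 102 + 113*(2*10*44) = 102 + 113*880 = 102 + 99440 = 99542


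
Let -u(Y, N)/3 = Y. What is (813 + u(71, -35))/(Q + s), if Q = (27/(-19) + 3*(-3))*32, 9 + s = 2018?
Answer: 2280/6367 ≈ 0.35810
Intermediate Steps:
s = 2009 (s = -9 + 2018 = 2009)
u(Y, N) = -3*Y
Q = -6336/19 (Q = (27*(-1/19) - 9)*32 = (-27/19 - 9)*32 = -198/19*32 = -6336/19 ≈ -333.47)
(813 + u(71, -35))/(Q + s) = (813 - 3*71)/(-6336/19 + 2009) = (813 - 213)/(31835/19) = 600*(19/31835) = 2280/6367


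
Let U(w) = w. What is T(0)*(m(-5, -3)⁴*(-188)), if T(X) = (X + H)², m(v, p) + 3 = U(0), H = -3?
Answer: -137052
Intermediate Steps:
m(v, p) = -3 (m(v, p) = -3 + 0 = -3)
T(X) = (-3 + X)² (T(X) = (X - 3)² = (-3 + X)²)
T(0)*(m(-5, -3)⁴*(-188)) = (-3 + 0)²*((-3)⁴*(-188)) = (-3)²*(81*(-188)) = 9*(-15228) = -137052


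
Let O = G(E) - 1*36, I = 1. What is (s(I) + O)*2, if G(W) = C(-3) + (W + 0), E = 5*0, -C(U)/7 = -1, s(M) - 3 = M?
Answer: -50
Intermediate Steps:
s(M) = 3 + M
C(U) = 7 (C(U) = -7*(-1) = 7)
E = 0
G(W) = 7 + W (G(W) = 7 + (W + 0) = 7 + W)
O = -29 (O = (7 + 0) - 1*36 = 7 - 36 = -29)
(s(I) + O)*2 = ((3 + 1) - 29)*2 = (4 - 29)*2 = -25*2 = -50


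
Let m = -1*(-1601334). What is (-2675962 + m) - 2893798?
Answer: -3968426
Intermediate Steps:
m = 1601334
(-2675962 + m) - 2893798 = (-2675962 + 1601334) - 2893798 = -1074628 - 2893798 = -3968426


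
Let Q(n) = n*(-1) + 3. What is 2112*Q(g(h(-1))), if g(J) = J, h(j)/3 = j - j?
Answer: 6336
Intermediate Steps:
h(j) = 0 (h(j) = 3*(j - j) = 3*0 = 0)
Q(n) = 3 - n (Q(n) = -n + 3 = 3 - n)
2112*Q(g(h(-1))) = 2112*(3 - 1*0) = 2112*(3 + 0) = 2112*3 = 6336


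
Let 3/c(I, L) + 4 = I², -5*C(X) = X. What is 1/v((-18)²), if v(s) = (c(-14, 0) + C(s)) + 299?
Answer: 320/74949 ≈ 0.0042696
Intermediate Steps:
C(X) = -X/5
c(I, L) = 3/(-4 + I²)
v(s) = 19137/64 - s/5 (v(s) = (3/(-4 + (-14)²) - s/5) + 299 = (3/(-4 + 196) - s/5) + 299 = (3/192 - s/5) + 299 = (3*(1/192) - s/5) + 299 = (1/64 - s/5) + 299 = 19137/64 - s/5)
1/v((-18)²) = 1/(19137/64 - ⅕*(-18)²) = 1/(19137/64 - ⅕*324) = 1/(19137/64 - 324/5) = 1/(74949/320) = 320/74949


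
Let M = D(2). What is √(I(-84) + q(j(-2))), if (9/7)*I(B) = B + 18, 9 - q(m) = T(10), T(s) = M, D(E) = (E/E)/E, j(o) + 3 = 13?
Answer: I*√1542/6 ≈ 6.5447*I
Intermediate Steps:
j(o) = 10 (j(o) = -3 + 13 = 10)
D(E) = 1/E
M = ½ (M = 1/2 = ½ ≈ 0.50000)
T(s) = ½
q(m) = 17/2 (q(m) = 9 - 1*½ = 9 - ½ = 17/2)
I(B) = 14 + 7*B/9 (I(B) = 7*(B + 18)/9 = 7*(18 + B)/9 = 14 + 7*B/9)
√(I(-84) + q(j(-2))) = √((14 + (7/9)*(-84)) + 17/2) = √((14 - 196/3) + 17/2) = √(-154/3 + 17/2) = √(-257/6) = I*√1542/6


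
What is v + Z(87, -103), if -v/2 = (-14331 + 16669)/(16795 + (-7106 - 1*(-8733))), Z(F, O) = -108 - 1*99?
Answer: -1909015/9211 ≈ -207.25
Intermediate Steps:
Z(F, O) = -207 (Z(F, O) = -108 - 99 = -207)
v = -2338/9211 (v = -2*(-14331 + 16669)/(16795 + (-7106 - 1*(-8733))) = -4676/(16795 + (-7106 + 8733)) = -4676/(16795 + 1627) = -4676/18422 = -2*1169/9211 = -2338/9211 ≈ -0.25383)
v + Z(87, -103) = -2338/9211 - 207 = -1909015/9211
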